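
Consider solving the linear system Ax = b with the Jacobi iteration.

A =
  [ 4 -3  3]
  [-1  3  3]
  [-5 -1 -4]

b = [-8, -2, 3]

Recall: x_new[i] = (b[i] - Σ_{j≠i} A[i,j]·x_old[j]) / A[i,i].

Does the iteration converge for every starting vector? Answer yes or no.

Let D = diag(4, 3, -4); L, U the strict triangles.
T_J = -D⁻¹(L+U): T[1,2] = -(3)/(3) = -1.0000; T[1,1] = 0.
  T[0,:] = [+0.0000, +0.7500, -0.7500]
  T[1,:] = [+0.3333, +0.0000, -1.0000]
  T[2,:] = [-1.2500, -0.2500, +0.0000]
moduli |λ_i(T)| = 1.4573, 0.8284, 0.8284.
ρ(T) = max|λ| = 1.4573; 1.4573 > 1 ⇒ diverges.

no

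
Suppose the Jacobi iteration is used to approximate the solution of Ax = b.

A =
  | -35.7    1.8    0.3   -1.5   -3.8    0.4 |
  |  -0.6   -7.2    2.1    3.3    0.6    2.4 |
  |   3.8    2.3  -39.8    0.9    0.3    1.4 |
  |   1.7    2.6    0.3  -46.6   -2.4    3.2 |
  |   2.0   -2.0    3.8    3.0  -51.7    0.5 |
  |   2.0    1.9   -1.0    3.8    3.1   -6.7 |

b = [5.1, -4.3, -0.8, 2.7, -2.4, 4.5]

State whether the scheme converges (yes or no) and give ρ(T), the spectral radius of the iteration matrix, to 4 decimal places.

Split A = D + L + U, D = diag(-35.7, -7.2, -39.8, -46.6, -51.7, -6.7).
Jacobi T = -D⁻¹(L+U): T[2,1] = -(2.3)/(-39.8) = +0.0578; T[2,2] = 0.
  T[0,:] = [+0.0000, +0.0504, +0.0084, -0.0420, -0.1064, +0.0112]
  T[1,:] = [-0.0833, +0.0000, +0.2917, +0.4583, +0.0833, +0.3333]
  T[2,:] = [+0.0955, +0.0578, +0.0000, +0.0226, +0.0075, +0.0352]
  T[3,:] = [+0.0365, +0.0558, +0.0064, +0.0000, -0.0515, +0.0687]
  T[4,:] = [+0.0387, -0.0387, +0.0735, +0.0580, +0.0000, +0.0097]
  T[5,:] = [+0.2985, +0.2836, -0.1493, +0.5672, +0.4627, +0.0000]
|roots of det(T-λI)|: 0.4773, 0.3409, 0.1187, 0.1187, 0.0899, 0.0145.
ρ = 0.4773; 0.4773 < 1: convergent.

yes, ρ = 0.4773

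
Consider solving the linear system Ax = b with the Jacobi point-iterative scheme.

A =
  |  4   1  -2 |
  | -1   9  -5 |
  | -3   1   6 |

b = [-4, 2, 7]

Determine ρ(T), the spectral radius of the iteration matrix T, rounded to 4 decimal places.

Let D = diag(4, 9, 6); L, U the strict triangles.
Jacobi: T = -D⁻¹(L+U), T[1,0] = -(-1)/(9) = +0.1111; T[1,1] = 0.
  T[0,:] = [+0.0000, -0.2500, +0.5000]
  T[1,:] = [+0.1111, +0.0000, +0.5556]
  T[2,:] = [+0.5000, -0.1667, +0.0000]
moduli |λ_i(T)| = 0.5279, 0.3861, 0.3861.
ρ(T) = max|λ| = 0.5279; 0.5279 < 1 ⇒ converges.

0.5279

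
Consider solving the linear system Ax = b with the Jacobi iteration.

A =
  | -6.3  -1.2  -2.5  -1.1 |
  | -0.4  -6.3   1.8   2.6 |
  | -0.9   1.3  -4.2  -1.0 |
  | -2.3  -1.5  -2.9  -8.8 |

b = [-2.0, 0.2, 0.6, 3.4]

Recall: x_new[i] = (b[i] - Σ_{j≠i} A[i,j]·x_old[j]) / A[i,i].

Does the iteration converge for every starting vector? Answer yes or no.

A = D + L + U where D = diag(-6.3, -6.3, -4.2, -8.8).
T_J = -D⁻¹(L+U): T[3,1] = -(-1.5)/(-8.8) = -0.1705; T[3,3] = 0.
  T[0,:] = [+0.0000, -0.1905, -0.3968, -0.1746]
  T[1,:] = [-0.0635, +0.0000, +0.2857, +0.4127]
  T[2,:] = [-0.2143, +0.3095, +0.0000, -0.2381]
  T[3,:] = [-0.2614, -0.1705, -0.3295, +0.0000]
eigenvalue magnitudes: 0.5512, 0.4354, 0.1186, 0.1186.
ρ = 0.5512; 0.5512 < 1, so it converges for any x₀.

yes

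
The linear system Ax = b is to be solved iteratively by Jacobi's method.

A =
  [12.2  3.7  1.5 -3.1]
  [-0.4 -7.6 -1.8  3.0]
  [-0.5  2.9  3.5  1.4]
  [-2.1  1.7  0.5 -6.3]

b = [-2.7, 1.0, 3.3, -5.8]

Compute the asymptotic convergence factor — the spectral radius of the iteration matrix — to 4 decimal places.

Let D = diag(12.2, -7.6, 3.5, -6.3); L, U the strict triangles.
Jacobi T = -D⁻¹(L+U): T[3,2] = -(0.5)/(-6.3) = +0.0794; T[3,3] = 0.
  T[0,:] = [+0.0000  -0.3033  -0.1230  +0.2541]
  T[1,:] = [-0.0526  +0.0000  -0.2368  +0.3947]
  T[2,:] = [+0.1429  -0.8286  +0.0000  -0.4000]
  T[3,:] = [-0.3333  +0.2698  +0.0794  +0.0000]
moduli |λ_i(T)| = 0.5276, 0.4295, 0.2270, 0.2270.
ρ = 0.5276; 0.5276 < 1: convergent.

0.5276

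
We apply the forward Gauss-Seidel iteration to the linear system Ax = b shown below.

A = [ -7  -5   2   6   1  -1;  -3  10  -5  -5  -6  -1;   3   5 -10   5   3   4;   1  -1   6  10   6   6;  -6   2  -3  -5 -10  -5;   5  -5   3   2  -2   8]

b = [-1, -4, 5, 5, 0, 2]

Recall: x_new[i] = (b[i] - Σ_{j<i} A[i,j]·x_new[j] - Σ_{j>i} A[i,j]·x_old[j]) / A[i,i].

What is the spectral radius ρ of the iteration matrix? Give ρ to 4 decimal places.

1.2018

Split A = D + L + U, D = diag(-7, 10, -10, 10, -10, 8).
GS T = -(D+L)⁻¹U: row 0 first, T[0,5] = -(-1)/(-7) = -0.1429; later rows by forward substitution.
  T[0,:] = [+0.0000, -0.7143, +0.2857, +0.8571, +0.1429, -0.1429]
  T[1,:] = [+0.0000, -0.2143, +0.5857, +0.7571, +0.6429, +0.0571]
  T[2,:] = [+0.0000, -0.3214, +0.3786, +1.1357, +0.6643, +0.3857]
  T[3,:] = [+0.0000, +0.2429, -0.1971, -0.6914, -0.9486, -0.8114]
  T[4,:] = [+0.0000, +0.3607, -0.0693, -0.3579, +0.3179, -0.1129]
  T[5,:] = [+0.0000, +0.4625, +0.0775, -0.4050, +0.3800, +0.1550]
moduli |λ_i(T)| = 1.2018, 0.6676, 0.6676, 0.2666, 0.2345, 0.0000.
spectral radius ρ = 1.2018; 1.2018 > 1, so it fails to converge.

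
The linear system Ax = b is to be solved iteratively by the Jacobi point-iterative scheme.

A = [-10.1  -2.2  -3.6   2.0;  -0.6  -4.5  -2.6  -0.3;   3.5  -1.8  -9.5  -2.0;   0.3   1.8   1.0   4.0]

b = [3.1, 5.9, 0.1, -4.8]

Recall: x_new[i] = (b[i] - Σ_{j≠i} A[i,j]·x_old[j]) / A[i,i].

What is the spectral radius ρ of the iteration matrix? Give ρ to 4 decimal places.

Let D = diag(-10.1, -4.5, -9.5, 4); L, U the strict triangles.
Jacobi: T = -D⁻¹(L+U), T[3,1] = -(1.8)/(4) = -0.4500; T[3,3] = 0.
  T[0,:] = [+0.0000  -0.2178  -0.3564  +0.1980]
  T[1,:] = [-0.1333  +0.0000  -0.5778  -0.0667]
  T[2,:] = [+0.3684  -0.1895  +0.0000  -0.2105]
  T[3,:] = [-0.0750  -0.4500  -0.2500  +0.0000]
|eigenvalues of T|: 0.5007, 0.4009, 0.3684, 0.3684.
ρ = 0.5007; 0.5007 < 1 ⇒ converges.

0.5007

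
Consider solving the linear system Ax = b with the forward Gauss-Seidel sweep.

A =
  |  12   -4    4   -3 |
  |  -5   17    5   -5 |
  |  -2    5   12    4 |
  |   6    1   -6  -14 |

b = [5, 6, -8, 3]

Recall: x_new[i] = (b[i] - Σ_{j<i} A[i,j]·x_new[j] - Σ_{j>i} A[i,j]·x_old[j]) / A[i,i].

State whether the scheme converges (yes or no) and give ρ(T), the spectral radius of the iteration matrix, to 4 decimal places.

yes, ρ = 0.6620

Split A = D + L + U, D = diag(12, 17, 12, -14).
Gauss-Seidel: T = -(D+L)⁻¹U, row 0 first, T[0,3] = -(-3)/(12) = +0.2500; later rows by forward substitution.
  T[0,:] = [+0.0000, +0.3333, -0.3333, +0.2500]
  T[1,:] = [+0.0000, +0.0980, -0.3922, +0.3676]
  T[2,:] = [+0.0000, +0.0147, +0.1078, -0.4449]
  T[3,:] = [+0.0000, +0.1436, -0.2171, +0.3241]
eigenvalue magnitudes: 0.6620, 0.1454, 0.1454, 0.0000.
ρ = 0.6620; 0.6620 < 1 ⇒ converges.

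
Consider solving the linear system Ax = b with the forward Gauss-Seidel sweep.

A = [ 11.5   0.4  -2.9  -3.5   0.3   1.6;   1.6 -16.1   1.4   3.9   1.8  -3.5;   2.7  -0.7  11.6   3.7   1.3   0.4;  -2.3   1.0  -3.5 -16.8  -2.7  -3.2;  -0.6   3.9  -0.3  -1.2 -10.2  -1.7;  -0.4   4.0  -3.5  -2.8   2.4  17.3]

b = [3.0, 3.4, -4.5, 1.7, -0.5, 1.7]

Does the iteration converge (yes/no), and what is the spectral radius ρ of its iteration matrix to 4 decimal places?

Diagonal D = diag(11.5, -16.1, 11.6, -16.8, -10.2, 17.3); L, U strict lower/upper.
Gauss-Seidel: T = -(D+L)⁻¹U, row 0 first, T[0,3] = -(-3.5)/(11.5) = +0.3043; later rows by forward substitution.
  T[0,:] = [+0.0000  -0.0348  +0.2522  +0.3043  -0.0261  -0.1391]
  T[1,:] = [+0.0000  -0.0035  +0.1120  +0.2725  +0.1092  -0.2312]
  T[2,:] = [+0.0000  +0.0079  -0.0519  -0.3734  -0.0994  -0.0161]
  T[3,:] = [+0.0000  +0.0029  -0.0170  +0.0523  -0.1299  -0.1818]
  T[4,:] = [+0.0000  +0.0001  +0.0315  +0.0911  +0.0615  -0.2250]
  T[5,:] = [+0.0000  +0.0020  -0.0377  -0.1357  -0.0755  +0.0488]
|λ(T)| sorted: 0.2062, 0.1514, 0.1514, 0.0283, 0.0045, 0.0000.
ρ = 0.2062; 0.2062 < 1 ⇒ converges.

yes, ρ = 0.2062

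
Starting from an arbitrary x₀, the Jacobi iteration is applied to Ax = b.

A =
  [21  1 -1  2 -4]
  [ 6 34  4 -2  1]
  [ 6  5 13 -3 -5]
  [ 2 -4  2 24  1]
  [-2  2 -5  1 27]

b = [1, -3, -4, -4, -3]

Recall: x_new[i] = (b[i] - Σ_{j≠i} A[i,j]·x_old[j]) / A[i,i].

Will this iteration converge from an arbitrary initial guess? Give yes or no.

yes

Diagonal D = diag(21, 34, 13, 24, 27); L, U strict lower/upper.
Jacobi: T = -D⁻¹(L+U), T[3,1] = -(-4)/(24) = +0.1667; T[3,3] = 0.
  T[0,:] = [+0.0000  -0.0476  +0.0476  -0.0952  +0.1905]
  T[1,:] = [-0.1765  +0.0000  -0.1176  +0.0588  -0.0294]
  T[2,:] = [-0.4615  -0.3846  +0.0000  +0.2308  +0.3846]
  T[3,:] = [-0.0833  +0.1667  -0.0833  +0.0000  -0.0417]
  T[4,:] = [+0.0741  -0.0741  +0.1852  -0.0370  +0.0000]
moduli |λ_i(T)| = 0.3723, 0.2492, 0.2492, 0.0923, 0.0923.
ρ(T) = max|λ| = 0.3723; 0.3723 < 1: convergent.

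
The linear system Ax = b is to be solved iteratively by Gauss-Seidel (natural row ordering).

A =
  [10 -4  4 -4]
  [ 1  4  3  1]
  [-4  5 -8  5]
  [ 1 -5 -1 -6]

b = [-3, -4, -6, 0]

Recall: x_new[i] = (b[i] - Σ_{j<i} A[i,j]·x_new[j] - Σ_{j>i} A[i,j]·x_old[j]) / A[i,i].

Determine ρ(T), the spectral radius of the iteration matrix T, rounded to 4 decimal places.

A = D + L + U where D = diag(10, 4, -8, -6).
GS T = -(D+L)⁻¹U: row 0 first, T[0,3] = -(-4)/(10) = +0.4000; later rows by forward substitution.
  T[0,:] = [+0.0000  +0.4000  -0.4000  +0.4000]
  T[1,:] = [+0.0000  -0.1000  -0.6500  -0.3500]
  T[2,:] = [+0.0000  -0.2625  -0.2062  +0.2062]
  T[3,:] = [+0.0000  +0.1938  +0.5094  +0.3240]
|eigenvalues of T|: 0.5750, 0.4793, 0.1134, 0.0000.
ρ = 0.5750; 0.5750 < 1 ⇒ converges.

0.5750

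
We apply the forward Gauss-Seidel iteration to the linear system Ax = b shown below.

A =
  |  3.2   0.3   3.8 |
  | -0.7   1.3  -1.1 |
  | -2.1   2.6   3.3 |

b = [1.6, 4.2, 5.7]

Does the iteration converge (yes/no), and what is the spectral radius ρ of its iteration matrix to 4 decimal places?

A = D + L + U where D = diag(3.2, 1.3, 3.3).
T_GS = -(D+L)⁻¹U: row 0 first, T[0,1] = -(0.3)/(3.2) = -0.0938; later rows by forward substitution.
  T[0,:] = [+0.0000, -0.0938, -1.1875]
  T[1,:] = [+0.0000, -0.0505, +0.2067]
  T[2,:] = [+0.0000, -0.0199, -0.9186]
|λ(T)| sorted: 0.9138, 0.0552, 0.0000.
spectral radius ρ = 0.9138; 0.9138 < 1: convergent.

yes, ρ = 0.9138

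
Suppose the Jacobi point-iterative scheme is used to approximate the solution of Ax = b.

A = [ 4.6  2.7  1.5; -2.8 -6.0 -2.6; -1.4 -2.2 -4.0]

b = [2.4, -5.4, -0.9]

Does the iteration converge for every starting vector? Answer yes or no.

yes

Write A = D+L+U with D = diag(4.6, -6, -4).
Jacobi: T = -D⁻¹(L+U), T[2,1] = -(-2.2)/(-4) = -0.5500; T[2,2] = 0.
  T[0,:] = [+0.0000, -0.5870, -0.3261]
  T[1,:] = [-0.4667, +0.0000, -0.4333]
  T[2,:] = [-0.3500, -0.5500, +0.0000]
|eigenvalues of T|: 0.9041, 0.5675, 0.3367.
ρ(T) = max|λ| = 0.9041; 0.9041 < 1: convergent.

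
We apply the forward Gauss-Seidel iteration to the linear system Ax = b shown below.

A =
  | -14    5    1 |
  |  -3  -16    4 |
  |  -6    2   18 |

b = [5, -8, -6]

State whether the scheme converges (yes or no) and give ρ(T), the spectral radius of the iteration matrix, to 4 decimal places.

yes, ρ = 0.2107

Split A = D + L + U, D = diag(-14, -16, 18).
Gauss-Seidel: T = -(D+L)⁻¹U, row 0 first, T[0,2] = -(1)/(-14) = +0.0714; later rows by forward substitution.
  T[0,:] = [+0.0000 +0.3571 +0.0714]
  T[1,:] = [+0.0000 -0.0670 +0.2366]
  T[2,:] = [+0.0000 +0.1265 -0.0025]
moduli |λ_i(T)| = 0.2107, 0.1413, 0.0000.
spectral radius ρ = 0.2107; 0.2107 < 1, so it converges for any x₀.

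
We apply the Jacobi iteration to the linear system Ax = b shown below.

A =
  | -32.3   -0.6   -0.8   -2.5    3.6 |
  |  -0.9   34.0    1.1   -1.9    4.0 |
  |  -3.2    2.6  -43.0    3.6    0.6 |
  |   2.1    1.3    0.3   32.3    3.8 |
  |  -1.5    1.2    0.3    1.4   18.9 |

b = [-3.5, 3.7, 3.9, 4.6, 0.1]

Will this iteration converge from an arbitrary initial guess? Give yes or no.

Diagonal D = diag(-32.3, 34, -43, 32.3, 18.9); L, U strict lower/upper.
Jacobi T = -D⁻¹(L+U): T[1,4] = -(4)/(34) = -0.1176; T[1,1] = 0.
  T[0,:] = [+0.0000, -0.0186, -0.0248, -0.0774, +0.1115]
  T[1,:] = [+0.0265, +0.0000, -0.0324, +0.0559, -0.1176]
  T[2,:] = [-0.0744, +0.0605, +0.0000, +0.0837, +0.0140]
  T[3,:] = [-0.0650, -0.0402, -0.0093, +0.0000, -0.1176]
  T[4,:] = [+0.0794, -0.0635, -0.0159, -0.0741, +0.0000]
|roots of det(T-λI)|: 0.1933, 0.1163, 0.0590, 0.0590, 0.0140.
ρ(T) = max|λ| = 0.1933; 0.1933 < 1: convergent.

yes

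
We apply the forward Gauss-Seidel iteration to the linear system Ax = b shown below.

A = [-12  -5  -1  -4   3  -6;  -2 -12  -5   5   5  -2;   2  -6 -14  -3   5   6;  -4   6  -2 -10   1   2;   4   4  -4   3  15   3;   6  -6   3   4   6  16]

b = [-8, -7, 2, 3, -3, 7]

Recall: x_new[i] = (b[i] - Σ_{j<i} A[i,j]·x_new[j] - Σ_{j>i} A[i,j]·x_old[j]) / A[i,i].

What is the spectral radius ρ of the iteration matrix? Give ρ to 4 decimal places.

0.8732

Write A = D+L+U with D = diag(-12, -12, -14, -10, 15, 16).
T_GS = -(D+L)⁻¹U: row 0 first, T[0,5] = -(-6)/(-12) = -0.5000; later rows by forward substitution.
  T[0,:] = [+0.0000  -0.4167  -0.0833  -0.3333  +0.2500  -0.5000]
  T[1,:] = [+0.0000  +0.0694  -0.4028  +0.4722  +0.3750  -0.0833]
  T[2,:] = [+0.0000  -0.0893  +0.1607  -0.4643  +0.2321  +0.3929]
  T[3,:] = [+0.0000  +0.2262  -0.2405  +0.5095  +0.1786  +0.2714]
  T[4,:] = [+0.0000  +0.0235  +0.2206  -0.2628  -0.1405  +0.0060]
  T[5,:] = [+0.0000  +0.1337  -0.1725  +0.3603  +0.0114  +0.0125]
eigenvalue magnitudes: 0.8732, 0.3623, 0.0978, 0.0978, 0.0922, 0.0000.
ρ = 0.8732; 0.8732 < 1: convergent.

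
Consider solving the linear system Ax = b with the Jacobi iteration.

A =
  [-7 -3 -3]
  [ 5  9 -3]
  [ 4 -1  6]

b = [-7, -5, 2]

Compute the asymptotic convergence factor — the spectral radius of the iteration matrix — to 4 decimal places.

Write A = D+L+U with D = diag(-7, 9, 6).
T_J = -D⁻¹(L+U): T[1,0] = -(5)/(9) = -0.5556; T[1,1] = 0.
  T[0,:] = [+0.0000, -0.4286, -0.4286]
  T[1,:] = [-0.5556, +0.0000, +0.3333]
  T[2,:] = [-0.6667, +0.1667, +0.0000]
|λ(T)| sorted: 0.8582, 0.5932, 0.2650.
spectral radius ρ = 0.8582; 0.8582 < 1, so it converges for any x₀.

0.8582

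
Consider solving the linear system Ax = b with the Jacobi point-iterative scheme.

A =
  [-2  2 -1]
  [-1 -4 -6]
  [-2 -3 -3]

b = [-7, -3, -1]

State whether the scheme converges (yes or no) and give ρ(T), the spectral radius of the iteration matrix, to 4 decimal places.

Diagonal D = diag(-2, -4, -3); L, U strict lower/upper.
Jacobi T = -D⁻¹(L+U): T[0,1] = -(2)/(-2) = +1.0000; T[0,0] = 0.
  T[0,:] = [+0.0000  +1.0000  -0.5000]
  T[1,:] = [-0.2500  +0.0000  -1.5000]
  T[2,:] = [-0.6667  -1.0000  +0.0000]
|eigenvalues of T|: 1.4753, 0.7701, 0.7701.
ρ(T) = max|λ| = 1.4753; 1.4753 > 1 ⇒ diverges.

no, ρ = 1.4753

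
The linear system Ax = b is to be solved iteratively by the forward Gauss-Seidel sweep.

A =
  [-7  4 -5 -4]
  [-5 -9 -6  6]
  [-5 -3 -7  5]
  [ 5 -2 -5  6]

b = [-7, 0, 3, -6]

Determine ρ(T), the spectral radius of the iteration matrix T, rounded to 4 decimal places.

1.6391

A = D + L + U where D = diag(-7, -9, -7, 6).
Gauss-Seidel: T = -(D+L)⁻¹U, row 0 first, T[0,1] = -(4)/(-7) = +0.5714; later rows by forward substitution.
  T[0,:] = [+0.0000, +0.5714, -0.7143, -0.5714]
  T[1,:] = [+0.0000, -0.3175, -0.2698, +0.9841]
  T[2,:] = [+0.0000, -0.2721, +0.6259, +0.7007]
  T[3,:] = [+0.0000, -0.8088, +1.0268, +1.3881]
moduli |λ_i(T)| = 1.6391, 0.3719, 0.3719, 0.0000.
ρ = 1.6391; 1.6391 > 1, so it fails to converge.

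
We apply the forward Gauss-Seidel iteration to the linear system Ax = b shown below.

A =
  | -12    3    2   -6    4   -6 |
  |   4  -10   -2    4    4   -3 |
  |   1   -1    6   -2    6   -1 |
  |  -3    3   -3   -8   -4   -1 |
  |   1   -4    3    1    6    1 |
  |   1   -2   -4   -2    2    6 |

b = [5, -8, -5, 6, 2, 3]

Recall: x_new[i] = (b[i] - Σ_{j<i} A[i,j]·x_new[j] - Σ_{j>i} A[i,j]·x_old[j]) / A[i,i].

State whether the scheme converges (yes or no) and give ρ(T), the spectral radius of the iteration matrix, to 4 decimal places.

no, ρ = 1.2074

Write A = D+L+U with D = diag(-12, -10, 6, -8, 6, 6).
GS T = -(D+L)⁻¹U: row 0 first, T[0,1] = -(3)/(-12) = +0.2500; later rows by forward substitution.
  T[0,:] = [+0.0000 +0.2500 +0.1667 -0.5000 +0.3333 -0.5000]
  T[1,:] = [+0.0000 +0.1000 -0.1333 +0.2000 +0.5333 -0.5000]
  T[2,:] = [+0.0000 -0.0250 -0.0500 +0.4500 -0.9667 +0.1667]
  T[3,:] = [+0.0000 -0.0469 -0.0938 +0.0938 -0.0625 -0.1875]
  T[4,:] = [+0.0000 +0.0453 -0.0760 -0.0240 +0.7938 -0.4688]
  T[5,:] = [+0.0000 -0.0557 -0.1115 +0.4892 -0.8076 +0.1215]
|roots of det(T-λI)|: 1.2074, 0.2835, 0.2835, 0.0488, 0.0488, 0.0000.
spectral radius ρ = 1.2074; 1.2074 > 1 ⇒ diverges.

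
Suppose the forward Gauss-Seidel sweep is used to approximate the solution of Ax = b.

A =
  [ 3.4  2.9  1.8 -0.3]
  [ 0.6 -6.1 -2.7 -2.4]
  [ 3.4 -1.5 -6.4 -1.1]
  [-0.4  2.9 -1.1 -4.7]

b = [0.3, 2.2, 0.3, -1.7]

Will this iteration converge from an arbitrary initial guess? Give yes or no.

yes

Let D = diag(3.4, -6.1, -6.4, -4.7); L, U the strict triangles.
GS T = -(D+L)⁻¹U: row 0 first, T[0,3] = -(-0.3)/(3.4) = +0.0882; later rows by forward substitution.
  T[0,:] = [+0.0000 -0.8529 -0.5294 +0.0882]
  T[1,:] = [+0.0000 -0.0839 -0.4947 -0.3848]
  T[2,:] = [+0.0000 -0.4335 -0.1653 -0.0348]
  T[3,:] = [+0.0000 +0.1223 -0.2215 -0.2368]
eigenvalue magnitudes: 0.6336, 0.1928, 0.0452, 0.0000.
ρ = 0.6336; 0.6336 < 1 ⇒ converges.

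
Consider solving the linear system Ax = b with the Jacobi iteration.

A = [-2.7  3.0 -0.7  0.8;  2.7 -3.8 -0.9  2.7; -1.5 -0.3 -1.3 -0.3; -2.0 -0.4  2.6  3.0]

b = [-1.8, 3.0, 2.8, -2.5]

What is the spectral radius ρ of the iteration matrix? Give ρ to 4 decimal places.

1.6542

Diagonal D = diag(-2.7, -3.8, -1.3, 3); L, U strict lower/upper.
Jacobi: T = -D⁻¹(L+U), T[2,3] = -(-0.3)/(-1.3) = -0.2308; T[2,2] = 0.
  T[0,:] = [+0.0000 +1.1111 -0.2593 +0.2963]
  T[1,:] = [+0.7105 +0.0000 -0.2368 +0.7105]
  T[2,:] = [-1.1538 -0.2308 +0.0000 -0.2308]
  T[3,:] = [+0.6667 +0.1333 -0.8667 +0.0000]
|λ(T)| sorted: 1.6542, 0.9850, 0.6647, 0.6647.
spectral radius ρ = 1.6542; 1.6542 > 1: divergent.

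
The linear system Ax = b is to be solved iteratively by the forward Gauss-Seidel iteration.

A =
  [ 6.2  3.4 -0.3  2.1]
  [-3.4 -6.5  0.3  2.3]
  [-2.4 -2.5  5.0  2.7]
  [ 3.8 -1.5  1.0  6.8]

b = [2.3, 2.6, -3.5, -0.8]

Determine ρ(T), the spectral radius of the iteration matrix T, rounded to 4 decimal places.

0.7888

A = D + L + U where D = diag(6.2, -6.5, 5, 6.8).
T_GS = -(D+L)⁻¹U: row 0 first, T[0,1] = -(3.4)/(6.2) = -0.5484; later rows by forward substitution.
  T[0,:] = [+0.0000, -0.5484, +0.0484, -0.3387]
  T[1,:] = [+0.0000, +0.2868, +0.0208, +0.5310]
  T[2,:] = [+0.0000, -0.1198, +0.0336, -0.4371]
  T[3,:] = [+0.0000, +0.3873, -0.0274, +0.3707]
|roots of det(T-λI)|: 0.7888, 0.1587, 0.0610, 0.0000.
ρ = 0.7888; 0.7888 < 1 ⇒ converges.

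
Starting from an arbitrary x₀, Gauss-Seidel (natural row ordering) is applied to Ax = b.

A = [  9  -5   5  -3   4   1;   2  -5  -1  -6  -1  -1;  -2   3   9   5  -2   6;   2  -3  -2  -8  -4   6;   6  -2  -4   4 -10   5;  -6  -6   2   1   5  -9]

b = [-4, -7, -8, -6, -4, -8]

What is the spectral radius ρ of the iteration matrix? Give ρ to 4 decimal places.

A = D + L + U where D = diag(9, -5, 9, -8, -10, -9).
GS T = -(D+L)⁻¹U: row 0 first, T[0,1] = -(-5)/(9) = +0.5556; later rows by forward substitution.
  T[0,:] = [+0.0000 +0.5556 -0.5556 +0.3333 -0.4444 -0.1111]
  T[1,:] = [+0.0000 +0.2222 -0.4222 -1.0667 -0.3778 -0.2444]
  T[2,:] = [+0.0000 +0.0494 +0.0173 -0.1259 +0.2494 -0.6099]
  T[3,:] = [+0.0000 +0.0432 +0.0151 +0.5148 -0.5318 +0.9664]
  T[4,:] = [+0.0000 +0.2864 -0.2498 +0.6696 -0.5036 +1.1127]
  T[5,:] = [+0.0000 -0.3436 +0.5186 +0.8901 +0.2647 +0.8271]
|eigenvalues of T|: 1.5538, 0.7450, 0.7450, 0.2119, 0.0563, 0.0000.
ρ(T) = max|λ| = 1.5538; 1.5538 > 1: divergent.

1.5538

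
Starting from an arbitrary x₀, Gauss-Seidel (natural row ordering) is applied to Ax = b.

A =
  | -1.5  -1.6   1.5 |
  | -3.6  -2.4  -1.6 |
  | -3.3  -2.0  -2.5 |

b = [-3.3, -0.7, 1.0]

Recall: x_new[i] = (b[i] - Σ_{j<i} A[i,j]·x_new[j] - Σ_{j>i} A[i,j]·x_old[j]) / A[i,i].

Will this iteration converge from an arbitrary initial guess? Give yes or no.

no

Write A = D+L+U with D = diag(-1.5, -2.4, -2.5).
T_GS = -(D+L)⁻¹U: row 0 first, T[0,2] = -(1.5)/(-1.5) = +1.0000; later rows by forward substitution.
  T[0,:] = [+0.0000  -1.0667  +1.0000]
  T[1,:] = [+0.0000  +1.6000  -2.1667]
  T[2,:] = [+0.0000  +0.1280  +0.4133]
|eigenvalues of T|: 1.2800, 0.7333, 0.0000.
ρ = 1.2800; 1.2800 > 1, so it fails to converge.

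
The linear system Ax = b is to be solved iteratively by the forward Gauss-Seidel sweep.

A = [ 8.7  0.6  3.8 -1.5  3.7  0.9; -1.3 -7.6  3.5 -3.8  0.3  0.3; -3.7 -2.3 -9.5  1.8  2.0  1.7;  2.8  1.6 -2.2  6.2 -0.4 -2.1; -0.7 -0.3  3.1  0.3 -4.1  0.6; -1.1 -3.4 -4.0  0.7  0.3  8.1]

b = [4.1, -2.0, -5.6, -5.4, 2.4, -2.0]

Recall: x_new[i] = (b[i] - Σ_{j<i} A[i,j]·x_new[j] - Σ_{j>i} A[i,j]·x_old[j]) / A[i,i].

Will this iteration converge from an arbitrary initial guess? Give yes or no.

yes

Diagonal D = diag(8.7, -7.6, -9.5, 6.2, -4.1, 8.1); L, U strict lower/upper.
T_GS = -(D+L)⁻¹U: row 0 first, T[0,3] = -(-1.5)/(8.7) = +0.1724; later rows by forward substitution.
  T[0,:] = [+0.0000, -0.0690, -0.4368, +0.1724, -0.4253, -0.1034]
  T[1,:] = [+0.0000, +0.0118, +0.5352, -0.5295, +0.1122, +0.0572]
  T[2,:] = [+0.0000, +0.0240, +0.0405, +0.2505, +0.3490, +0.2054]
  T[3,:] = [+0.0000, +0.0366, +0.0735, +0.1477, +0.3515, +0.4436]
  T[4,:] = [+0.0000, +0.0317, +0.0714, +0.2095, +0.3540, +0.3476]
  T[5,:] = [+0.0000, +0.0031, +0.1764, -0.0957, +0.1182, +0.0602]
|λ(T)| sorted: 0.7291, 0.2181, 0.2181, 0.0162, 0.0137, 0.0000.
spectral radius ρ = 0.7291; 0.7291 < 1 ⇒ converges.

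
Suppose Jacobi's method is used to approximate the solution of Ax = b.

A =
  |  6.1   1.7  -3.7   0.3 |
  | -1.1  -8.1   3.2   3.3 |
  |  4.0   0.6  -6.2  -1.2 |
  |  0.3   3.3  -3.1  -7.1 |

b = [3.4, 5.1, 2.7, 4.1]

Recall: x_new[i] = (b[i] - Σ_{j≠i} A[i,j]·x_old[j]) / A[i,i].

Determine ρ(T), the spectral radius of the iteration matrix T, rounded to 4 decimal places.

Let D = diag(6.1, -8.1, -6.2, -7.1); L, U the strict triangles.
T_J = -D⁻¹(L+U): T[3,0] = -(0.3)/(-7.1) = +0.0423; T[3,3] = 0.
  T[0,:] = [+0.0000, -0.2787, +0.6066, -0.0492]
  T[1,:] = [-0.1358, +0.0000, +0.3951, +0.4074]
  T[2,:] = [+0.6452, +0.0968, +0.0000, -0.1935]
  T[3,:] = [+0.0423, +0.4648, -0.4366, +0.0000]
moduli |λ_i(T)| = 0.9085, 0.6833, 0.3961, 0.1709.
spectral radius ρ = 0.9085; 0.9085 < 1 ⇒ converges.

0.9085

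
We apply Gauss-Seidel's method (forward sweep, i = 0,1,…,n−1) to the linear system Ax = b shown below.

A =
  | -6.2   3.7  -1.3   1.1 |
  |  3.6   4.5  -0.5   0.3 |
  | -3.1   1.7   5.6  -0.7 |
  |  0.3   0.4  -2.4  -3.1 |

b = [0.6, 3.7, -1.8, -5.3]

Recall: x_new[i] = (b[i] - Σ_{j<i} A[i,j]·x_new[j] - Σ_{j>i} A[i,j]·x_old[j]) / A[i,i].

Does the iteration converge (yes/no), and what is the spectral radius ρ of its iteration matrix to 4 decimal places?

A = D + L + U where D = diag(-6.2, 4.5, 5.6, -3.1).
Gauss-Seidel: T = -(D+L)⁻¹U, row 0 first, T[0,2] = -(-1.3)/(-6.2) = -0.2097; later rows by forward substitution.
  T[0,:] = [+0.0000, +0.5968, -0.2097, +0.1774]
  T[1,:] = [+0.0000, -0.4774, +0.2789, -0.2086]
  T[2,:] = [+0.0000, +0.4753, -0.2007, +0.2865]
  T[3,:] = [+0.0000, -0.3718, +0.1711, -0.2316]
eigenvalue magnitudes: 0.9156, 0.0327, 0.0268, 0.0000.
spectral radius ρ = 0.9156; 0.9156 < 1: convergent.

yes, ρ = 0.9156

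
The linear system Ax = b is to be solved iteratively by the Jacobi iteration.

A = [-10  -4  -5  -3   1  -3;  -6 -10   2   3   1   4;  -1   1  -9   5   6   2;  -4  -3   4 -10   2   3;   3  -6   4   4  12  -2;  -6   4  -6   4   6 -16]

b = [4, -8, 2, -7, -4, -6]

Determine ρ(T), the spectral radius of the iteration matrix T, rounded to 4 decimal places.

1.1254

Write A = D+L+U with D = diag(-10, -10, -9, -10, 12, -16).
Jacobi T = -D⁻¹(L+U): T[1,4] = -(1)/(-10) = +0.1000; T[1,1] = 0.
  T[0,:] = [+0.0000 -0.4000 -0.5000 -0.3000 +0.1000 -0.3000]
  T[1,:] = [-0.6000 +0.0000 +0.2000 +0.3000 +0.1000 +0.4000]
  T[2,:] = [-0.1111 +0.1111 +0.0000 +0.5556 +0.6667 +0.2222]
  T[3,:] = [-0.4000 -0.3000 +0.4000 +0.0000 +0.2000 +0.3000]
  T[4,:] = [-0.2500 +0.5000 -0.3333 -0.3333 +0.0000 +0.1667]
  T[5,:] = [-0.3750 +0.2500 -0.3750 +0.2500 +0.3750 +0.0000]
moduli |λ_i(T)| = 1.1254, 0.5854, 0.5854, 0.5574, 0.5574, 0.1622.
spectral radius ρ = 1.1254; 1.1254 > 1: divergent.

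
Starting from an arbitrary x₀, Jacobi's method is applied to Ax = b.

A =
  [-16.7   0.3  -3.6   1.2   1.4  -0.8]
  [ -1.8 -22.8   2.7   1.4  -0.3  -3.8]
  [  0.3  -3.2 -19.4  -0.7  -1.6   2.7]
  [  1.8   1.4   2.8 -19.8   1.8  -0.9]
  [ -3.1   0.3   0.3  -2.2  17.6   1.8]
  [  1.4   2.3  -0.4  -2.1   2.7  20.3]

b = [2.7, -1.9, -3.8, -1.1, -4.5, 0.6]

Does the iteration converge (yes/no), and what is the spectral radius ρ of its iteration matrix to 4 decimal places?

yes, ρ = 0.2769

Diagonal D = diag(-16.7, -22.8, -19.4, -19.8, 17.6, 20.3); L, U strict lower/upper.
Jacobi: T = -D⁻¹(L+U), T[0,4] = -(1.4)/(-16.7) = +0.0838; T[0,0] = 0.
  T[0,:] = [+0.0000, +0.0180, -0.2156, +0.0719, +0.0838, -0.0479]
  T[1,:] = [-0.0789, +0.0000, +0.1184, +0.0614, -0.0132, -0.1667]
  T[2,:] = [+0.0155, -0.1649, +0.0000, -0.0361, -0.0825, +0.1392]
  T[3,:] = [+0.0909, +0.0707, +0.1414, +0.0000, +0.0909, -0.0455]
  T[4,:] = [+0.1761, -0.0170, -0.0170, +0.1250, +0.0000, -0.1023]
  T[5,:] = [-0.0690, -0.1133, +0.0197, +0.1034, -0.1330, +0.0000]
eigenvalue magnitudes: 0.2769, 0.2351, 0.1752, 0.1752, 0.1032, 0.0701.
spectral radius ρ = 0.2769; 0.2769 < 1: convergent.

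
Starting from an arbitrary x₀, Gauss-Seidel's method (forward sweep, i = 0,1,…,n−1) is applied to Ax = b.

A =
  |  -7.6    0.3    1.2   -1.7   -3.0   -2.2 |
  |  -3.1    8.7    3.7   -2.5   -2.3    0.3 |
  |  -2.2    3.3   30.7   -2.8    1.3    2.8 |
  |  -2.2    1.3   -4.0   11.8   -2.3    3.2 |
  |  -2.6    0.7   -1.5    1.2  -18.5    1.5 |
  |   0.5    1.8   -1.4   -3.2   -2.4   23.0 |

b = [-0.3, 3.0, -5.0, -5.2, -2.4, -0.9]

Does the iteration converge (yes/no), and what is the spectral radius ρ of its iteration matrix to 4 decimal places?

Write A = D+L+U with D = diag(-7.6, 8.7, 30.7, 11.8, -18.5, 23).
T_GS = -(D+L)⁻¹U: row 0 first, T[0,3] = -(-1.7)/(-7.6) = -0.2237; later rows by forward substitution.
  T[0,:] = [+0.0000  +0.0395  +0.1579  -0.2237  -0.3947  -0.2895]
  T[1,:] = [+0.0000  +0.0141  -0.3690  +0.2077  +0.1237  -0.1376]
  T[2,:] = [+0.0000  +0.0013  +0.0510  +0.0529  -0.0839  -0.0972]
  T[3,:] = [+0.0000  +0.0063  +0.0874  -0.0467  +0.0792  -0.3429]
  T[4,:] = [+0.0000  -0.0047  -0.0346  +0.0320  +0.0721  +0.1022]
  T[5,:] = [+0.0000  -0.0015  +0.0371  -0.0113  +0.0123  -0.0259]
|eigenvalues of T|: 0.1604, 0.1018, 0.1018, 0.0721, 0.0044, 0.0000.
spectral radius ρ = 0.1604; 0.1604 < 1, so it converges for any x₀.

yes, ρ = 0.1604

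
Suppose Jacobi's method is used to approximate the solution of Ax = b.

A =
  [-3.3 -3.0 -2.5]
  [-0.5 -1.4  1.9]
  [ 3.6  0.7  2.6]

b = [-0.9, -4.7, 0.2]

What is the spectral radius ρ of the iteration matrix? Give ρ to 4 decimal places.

1.4591

Diagonal D = diag(-3.3, -1.4, 2.6); L, U strict lower/upper.
Jacobi: T = -D⁻¹(L+U), T[0,2] = -(-2.5)/(-3.3) = -0.7576; T[0,0] = 0.
  T[0,:] = [+0.0000, -0.9091, -0.7576]
  T[1,:] = [-0.3571, +0.0000, +1.3571]
  T[2,:] = [-1.3846, -0.2692, +0.0000]
|eigenvalues of T|: 1.4591, 1.0587, 1.0587.
ρ = 1.4591; 1.4591 > 1 ⇒ diverges.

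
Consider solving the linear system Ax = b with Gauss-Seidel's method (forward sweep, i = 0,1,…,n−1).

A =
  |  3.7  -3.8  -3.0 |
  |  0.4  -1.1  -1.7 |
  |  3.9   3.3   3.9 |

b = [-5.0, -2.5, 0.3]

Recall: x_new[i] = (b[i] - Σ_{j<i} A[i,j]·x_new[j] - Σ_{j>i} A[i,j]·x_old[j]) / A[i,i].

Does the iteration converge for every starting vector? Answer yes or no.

no

A = D + L + U where D = diag(3.7, -1.1, 3.9).
T_GS = -(D+L)⁻¹U: row 0 first, T[0,2] = -(-3)/(3.7) = +0.8108; later rows by forward substitution.
  T[0,:] = [+0.0000  +1.0270  +0.8108]
  T[1,:] = [+0.0000  +0.3735  -1.2506]
  T[2,:] = [+0.0000  -1.3430  +0.2474]
|roots of det(T-λI)|: 1.6080, 0.9871, 0.0000.
ρ(T) = max|λ| = 1.6080; 1.6080 > 1: divergent.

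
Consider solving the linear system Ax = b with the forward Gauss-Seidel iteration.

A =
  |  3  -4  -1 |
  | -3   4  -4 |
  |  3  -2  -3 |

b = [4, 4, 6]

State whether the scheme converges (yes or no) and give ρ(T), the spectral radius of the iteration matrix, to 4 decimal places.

no, ρ = 1.4315

Write A = D+L+U with D = diag(3, 4, -3).
T_GS = -(D+L)⁻¹U: row 0 first, T[0,1] = -(-4)/(3) = +1.3333; later rows by forward substitution.
  T[0,:] = [+0.0000 +1.3333 +0.3333]
  T[1,:] = [+0.0000 +1.0000 +1.2500]
  T[2,:] = [+0.0000 +0.6667 -0.5000]
eigenvalue magnitudes: 1.4315, 0.9315, 0.0000.
ρ(T) = max|λ| = 1.4315; 1.4315 > 1, so it fails to converge.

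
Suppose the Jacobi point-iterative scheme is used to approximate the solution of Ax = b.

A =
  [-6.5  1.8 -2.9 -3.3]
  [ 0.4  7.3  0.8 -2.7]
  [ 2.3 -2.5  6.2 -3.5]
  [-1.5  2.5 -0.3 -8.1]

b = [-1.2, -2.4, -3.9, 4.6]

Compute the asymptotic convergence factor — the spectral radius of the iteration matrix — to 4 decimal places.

Diagonal D = diag(-6.5, 7.3, 6.2, -8.1); L, U strict lower/upper.
T_J = -D⁻¹(L+U): T[1,2] = -(0.8)/(7.3) = -0.1096; T[1,1] = 0.
  T[0,:] = [+0.0000, +0.2769, -0.4462, -0.5077]
  T[1,:] = [-0.0548, +0.0000, -0.1096, +0.3699]
  T[2,:] = [-0.3710, +0.4032, +0.0000, +0.5645]
  T[3,:] = [-0.1852, +0.3086, -0.0370, +0.0000]
|roots of det(T-λI)|: 0.5795, 0.4875, 0.1133, 0.0213.
ρ(T) = max|λ| = 0.5795; 0.5795 < 1, so it converges for any x₀.

0.5795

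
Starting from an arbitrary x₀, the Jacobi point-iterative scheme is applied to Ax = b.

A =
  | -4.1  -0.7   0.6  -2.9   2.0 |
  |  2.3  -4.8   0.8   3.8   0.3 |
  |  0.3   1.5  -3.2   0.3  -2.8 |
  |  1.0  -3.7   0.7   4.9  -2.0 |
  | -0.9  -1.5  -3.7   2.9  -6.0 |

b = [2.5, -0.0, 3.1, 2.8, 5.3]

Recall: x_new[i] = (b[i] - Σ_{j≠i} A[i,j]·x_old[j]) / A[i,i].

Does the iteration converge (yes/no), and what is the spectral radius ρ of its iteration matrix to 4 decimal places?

no, ρ = 1.1323

Split A = D + L + U, D = diag(-4.1, -4.8, -3.2, 4.9, -6).
Jacobi: T = -D⁻¹(L+U), T[0,4] = -(2)/(-4.1) = +0.4878; T[0,0] = 0.
  T[0,:] = [+0.0000  -0.1707  +0.1463  -0.7073  +0.4878]
  T[1,:] = [+0.4792  +0.0000  +0.1667  +0.7917  +0.0625]
  T[2,:] = [+0.0938  +0.4688  +0.0000  +0.0938  -0.8750]
  T[3,:] = [-0.2041  +0.7551  -0.1429  +0.0000  +0.4082]
  T[4,:] = [-0.1500  -0.2500  -0.6167  +0.4833  +0.0000]
|eigenvalues of T|: 1.1323, 0.8950, 0.6270, 0.4740, 0.4740.
spectral radius ρ = 1.1323; 1.1323 > 1 ⇒ diverges.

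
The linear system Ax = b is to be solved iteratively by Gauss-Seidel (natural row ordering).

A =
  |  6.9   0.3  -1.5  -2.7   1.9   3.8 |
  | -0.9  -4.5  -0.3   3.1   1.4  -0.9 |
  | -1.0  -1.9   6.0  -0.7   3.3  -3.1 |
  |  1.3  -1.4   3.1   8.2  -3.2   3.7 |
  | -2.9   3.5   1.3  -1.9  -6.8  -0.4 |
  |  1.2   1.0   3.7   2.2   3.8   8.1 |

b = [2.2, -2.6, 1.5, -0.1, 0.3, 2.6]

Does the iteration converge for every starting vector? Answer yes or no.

yes

Write A = D+L+U with D = diag(6.9, -4.5, 6, 8.2, -6.8, 8.1).
GS T = -(D+L)⁻¹U: row 0 first, T[0,5] = -(3.8)/(6.9) = -0.5507; later rows by forward substitution.
  T[0,:] = [+0.0000 -0.0435 +0.2174 +0.3913 -0.2754 -0.5507]
  T[1,:] = [+0.0000 +0.0087 -0.1101 +0.6106 +0.3662 -0.0899]
  T[2,:] = [+0.0000 -0.0045 +0.0014 +0.3752 -0.4799 +0.3964]
  T[3,:] = [+0.0000 +0.0101 -0.0538 -0.0996 +0.6779 -0.5291]
  T[4,:] = [+0.0000 +0.0193 -0.1341 +0.2470 +0.0248 +0.3534]
  T[5,:] = [+0.0000 -0.0044 +0.0583 -0.3936 +0.0191 -0.1105]
|roots of det(T-λI)|: 0.8528, 0.3535, 0.3535, 0.0113, 0.0010, 0.0000.
spectral radius ρ = 0.8528; 0.8528 < 1: convergent.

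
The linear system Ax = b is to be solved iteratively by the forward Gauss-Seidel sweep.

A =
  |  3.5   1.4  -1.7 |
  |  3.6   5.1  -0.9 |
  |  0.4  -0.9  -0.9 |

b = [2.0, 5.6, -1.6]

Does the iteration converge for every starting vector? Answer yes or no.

Split A = D + L + U, D = diag(3.5, 5.1, -0.9).
Gauss-Seidel: T = -(D+L)⁻¹U, row 0 first, T[0,2] = -(-1.7)/(3.5) = +0.4857; later rows by forward substitution.
  T[0,:] = [+0.0000 -0.4000 +0.4857]
  T[1,:] = [+0.0000 +0.2824 -0.1664]
  T[2,:] = [+0.0000 -0.4601 +0.3823]
|roots of det(T-λI)|: 0.6135, 0.0511, 0.0000.
ρ(T) = max|λ| = 0.6135; 0.6135 < 1: convergent.

yes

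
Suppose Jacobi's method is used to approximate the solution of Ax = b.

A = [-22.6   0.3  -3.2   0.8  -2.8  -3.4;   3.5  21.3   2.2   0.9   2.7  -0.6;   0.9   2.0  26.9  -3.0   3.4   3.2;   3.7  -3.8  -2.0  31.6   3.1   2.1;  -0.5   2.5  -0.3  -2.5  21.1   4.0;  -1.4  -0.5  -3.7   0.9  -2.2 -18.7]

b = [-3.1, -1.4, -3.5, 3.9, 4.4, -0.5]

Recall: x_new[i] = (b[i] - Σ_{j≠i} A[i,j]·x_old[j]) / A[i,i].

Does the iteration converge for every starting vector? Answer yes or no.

yes

Write A = D+L+U with D = diag(-22.6, 21.3, 26.9, 31.6, 21.1, -18.7).
Jacobi T = -D⁻¹(L+U): T[4,0] = -(-0.5)/(21.1) = +0.0237; T[4,4] = 0.
  T[0,:] = [+0.0000  +0.0133  -0.1416  +0.0354  -0.1239  -0.1504]
  T[1,:] = [-0.1643  +0.0000  -0.1033  -0.0423  -0.1268  +0.0282]
  T[2,:] = [-0.0335  -0.0743  +0.0000  +0.1115  -0.1264  -0.1190]
  T[3,:] = [-0.1171  +0.1203  +0.0633  +0.0000  -0.0981  -0.0665]
  T[4,:] = [+0.0237  -0.1185  +0.0142  +0.1185  +0.0000  -0.1896]
  T[5,:] = [-0.0749  -0.0267  -0.1979  +0.0481  -0.1176  +0.0000]
eigenvalue magnitudes: 0.3375, 0.1608, 0.1608, 0.1247, 0.1247, 0.0740.
ρ = 0.3375; 0.3375 < 1 ⇒ converges.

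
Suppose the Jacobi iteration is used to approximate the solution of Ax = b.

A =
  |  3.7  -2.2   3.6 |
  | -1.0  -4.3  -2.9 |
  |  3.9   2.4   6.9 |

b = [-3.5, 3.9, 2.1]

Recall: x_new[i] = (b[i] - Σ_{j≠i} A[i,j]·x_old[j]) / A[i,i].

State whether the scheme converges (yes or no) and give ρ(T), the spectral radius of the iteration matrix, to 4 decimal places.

yes, ρ = 0.9003

Diagonal D = diag(3.7, -4.3, 6.9); L, U strict lower/upper.
Jacobi: T = -D⁻¹(L+U), T[1,2] = -(-2.9)/(-4.3) = -0.6744; T[1,1] = 0.
  T[0,:] = [+0.0000  +0.5946  -0.9730]
  T[1,:] = [-0.2326  +0.0000  -0.6744]
  T[2,:] = [-0.5652  -0.3478  +0.0000]
|eigenvalues of T|: 0.9003, 0.6459, 0.2544.
spectral radius ρ = 0.9003; 0.9003 < 1: convergent.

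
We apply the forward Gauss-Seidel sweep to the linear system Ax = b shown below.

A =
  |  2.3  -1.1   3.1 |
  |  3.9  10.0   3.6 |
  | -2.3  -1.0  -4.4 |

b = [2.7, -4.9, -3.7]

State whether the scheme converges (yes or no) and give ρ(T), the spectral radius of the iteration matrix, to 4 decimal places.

yes, ρ = 0.6245

A = D + L + U where D = diag(2.3, 10, -4.4).
T_GS = -(D+L)⁻¹U: row 0 first, T[0,1] = -(-1.1)/(2.3) = +0.4783; later rows by forward substitution.
  T[0,:] = [+0.0000  +0.4783  -1.3478]
  T[1,:] = [+0.0000  -0.1865  +0.1657]
  T[2,:] = [+0.0000  -0.2076  +0.6669]
|λ(T)| sorted: 0.6245, 0.1441, 0.0000.
ρ(T) = max|λ| = 0.6245; 0.6245 < 1, so it converges for any x₀.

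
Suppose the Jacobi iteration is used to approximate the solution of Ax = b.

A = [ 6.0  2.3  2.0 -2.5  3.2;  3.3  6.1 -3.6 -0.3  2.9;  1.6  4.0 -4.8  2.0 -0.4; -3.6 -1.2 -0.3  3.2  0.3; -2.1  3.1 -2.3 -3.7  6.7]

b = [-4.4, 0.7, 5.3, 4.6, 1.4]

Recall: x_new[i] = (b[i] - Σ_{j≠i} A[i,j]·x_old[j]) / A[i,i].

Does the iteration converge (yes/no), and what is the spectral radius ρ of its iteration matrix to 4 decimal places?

no, ρ = 1.2031

Write A = D+L+U with D = diag(6, 6.1, -4.8, 3.2, 6.7).
T_J = -D⁻¹(L+U): T[4,3] = -(-3.7)/(6.7) = +0.5522; T[4,4] = 0.
  T[0,:] = [+0.0000  -0.3833  -0.3333  +0.4167  -0.5333]
  T[1,:] = [-0.5410  +0.0000  +0.5902  +0.0492  -0.4754]
  T[2,:] = [+0.3333  +0.8333  +0.0000  +0.4167  -0.0833]
  T[3,:] = [+1.1250  +0.3750  +0.0938  +0.0000  -0.0938]
  T[4,:] = [+0.3134  -0.4627  +0.3433  +0.5522  +0.0000]
|eigenvalues of T|: 1.2031, 0.9050, 0.8221, 0.8221, 0.6301.
ρ = 1.2031; 1.2031 > 1: divergent.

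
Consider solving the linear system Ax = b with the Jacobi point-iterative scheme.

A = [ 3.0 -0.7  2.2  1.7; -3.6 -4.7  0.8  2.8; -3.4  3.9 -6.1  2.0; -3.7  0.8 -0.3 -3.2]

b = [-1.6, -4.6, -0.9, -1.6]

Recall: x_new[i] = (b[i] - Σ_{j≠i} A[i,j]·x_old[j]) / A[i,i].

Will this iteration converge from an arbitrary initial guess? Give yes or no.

no

Diagonal D = diag(3, -4.7, -6.1, -3.2); L, U strict lower/upper.
Jacobi T = -D⁻¹(L+U): T[0,1] = -(-0.7)/(3) = +0.2333; T[0,0] = 0.
  T[0,:] = [+0.0000 +0.2333 -0.7333 -0.5667]
  T[1,:] = [-0.7660 +0.0000 +0.1702 +0.5957]
  T[2,:] = [-0.5574 +0.6393 +0.0000 +0.3279]
  T[3,:] = [-1.1562 +0.2500 -0.0938 +0.0000]
moduli |λ_i(T)| = 1.2807, 0.8968, 0.4286, 0.4286.
spectral radius ρ = 1.2807; 1.2807 > 1, so it fails to converge.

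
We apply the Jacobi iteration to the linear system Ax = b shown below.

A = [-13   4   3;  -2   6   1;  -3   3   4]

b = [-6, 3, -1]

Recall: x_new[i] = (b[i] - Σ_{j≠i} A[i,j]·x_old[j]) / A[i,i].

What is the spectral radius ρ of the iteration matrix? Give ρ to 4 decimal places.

Diagonal D = diag(-13, 6, 4); L, U strict lower/upper.
Jacobi: T = -D⁻¹(L+U), T[2,0] = -(-3)/(4) = +0.7500; T[2,2] = 0.
  T[0,:] = [+0.0000, +0.3077, +0.2308]
  T[1,:] = [+0.3333, +0.0000, -0.1667]
  T[2,:] = [+0.7500, -0.7500, +0.0000]
moduli |λ_i(T)| = 0.7297, 0.4013, 0.3284.
ρ(T) = max|λ| = 0.7297; 0.7297 < 1 ⇒ converges.

0.7297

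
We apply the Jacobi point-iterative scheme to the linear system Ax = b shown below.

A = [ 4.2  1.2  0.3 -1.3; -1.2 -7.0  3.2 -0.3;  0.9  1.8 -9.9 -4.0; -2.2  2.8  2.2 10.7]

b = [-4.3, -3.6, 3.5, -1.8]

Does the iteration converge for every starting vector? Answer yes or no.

Diagonal D = diag(4.2, -7, -9.9, 10.7); L, U strict lower/upper.
T_J = -D⁻¹(L+U): T[1,0] = -(-1.2)/(-7) = -0.1714; T[1,1] = 0.
  T[0,:] = [+0.0000  -0.2857  -0.0714  +0.3095]
  T[1,:] = [-0.1714  +0.0000  +0.4571  -0.0429]
  T[2,:] = [+0.0909  +0.1818  +0.0000  -0.4040]
  T[3,:] = [+0.2056  -0.2617  -0.2056  +0.0000]
eigenvalue magnitudes: 0.6160, 0.3775, 0.2106, 0.0278.
spectral radius ρ = 0.6160; 0.6160 < 1: convergent.

yes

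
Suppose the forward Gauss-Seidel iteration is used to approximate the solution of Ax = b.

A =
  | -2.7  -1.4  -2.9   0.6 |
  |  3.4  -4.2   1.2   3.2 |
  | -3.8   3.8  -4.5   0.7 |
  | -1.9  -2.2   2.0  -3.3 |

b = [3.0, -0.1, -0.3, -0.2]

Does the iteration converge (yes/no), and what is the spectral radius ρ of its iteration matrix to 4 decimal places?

Diagonal D = diag(-2.7, -4.2, -4.5, -3.3); L, U strict lower/upper.
T_GS = -(D+L)⁻¹U: row 0 first, T[0,2] = -(-2.9)/(-2.7) = -1.0741; later rows by forward substitution.
  T[0,:] = [+0.0000, -0.5185, -1.0741, +0.2222]
  T[1,:] = [+0.0000, -0.4198, -0.5838, +0.9418]
  T[2,:] = [+0.0000, +0.0834, +0.4140, +0.7632]
  T[3,:] = [+0.0000, +0.6289, +1.2585, -0.2933]
moduli |λ_i(T)| = 1.4493, 1.1582, 0.0079, 0.0000.
ρ = 1.4493; 1.4493 > 1 ⇒ diverges.

no, ρ = 1.4493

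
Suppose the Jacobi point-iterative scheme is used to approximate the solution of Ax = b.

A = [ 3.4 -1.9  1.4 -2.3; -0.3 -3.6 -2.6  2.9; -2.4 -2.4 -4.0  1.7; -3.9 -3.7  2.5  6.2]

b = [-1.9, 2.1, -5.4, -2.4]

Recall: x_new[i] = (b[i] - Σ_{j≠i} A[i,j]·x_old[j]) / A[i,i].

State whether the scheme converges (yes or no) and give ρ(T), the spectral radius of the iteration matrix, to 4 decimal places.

no, ρ = 1.3282

Write A = D+L+U with D = diag(3.4, -3.6, -4, 6.2).
T_J = -D⁻¹(L+U): T[2,3] = -(1.7)/(-4) = +0.4250; T[2,2] = 0.
  T[0,:] = [+0.0000, +0.5588, -0.4118, +0.6765]
  T[1,:] = [-0.0833, +0.0000, -0.7222, +0.8056]
  T[2,:] = [-0.6000, -0.6000, +0.0000, +0.4250]
  T[3,:] = [+0.6290, +0.5968, -0.4032, +0.0000]
|eigenvalues of T|: 1.3282, 0.8438, 0.5105, 0.0261.
ρ = 1.3282; 1.3282 > 1 ⇒ diverges.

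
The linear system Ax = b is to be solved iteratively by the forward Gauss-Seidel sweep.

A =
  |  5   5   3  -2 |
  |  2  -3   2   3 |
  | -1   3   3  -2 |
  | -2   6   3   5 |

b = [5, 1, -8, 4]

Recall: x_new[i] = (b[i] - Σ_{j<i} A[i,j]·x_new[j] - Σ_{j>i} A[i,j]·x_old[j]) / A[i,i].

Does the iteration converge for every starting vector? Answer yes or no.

no

Let D = diag(5, -3, 3, 5); L, U the strict triangles.
Gauss-Seidel: T = -(D+L)⁻¹U, row 0 first, T[0,2] = -(3)/(5) = -0.6000; later rows by forward substitution.
  T[0,:] = [+0.0000  -1.0000  -0.6000  +0.4000]
  T[1,:] = [+0.0000  -0.6667  +0.2667  +1.2667]
  T[2,:] = [+0.0000  +0.3333  -0.4667  -0.4667]
  T[3,:] = [+0.0000  +0.2000  -0.2800  -1.0800]
|roots of det(T-λI)|: 1.6279, 0.3305, 0.3305, 0.0000.
ρ = 1.6279; 1.6279 > 1, so it fails to converge.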